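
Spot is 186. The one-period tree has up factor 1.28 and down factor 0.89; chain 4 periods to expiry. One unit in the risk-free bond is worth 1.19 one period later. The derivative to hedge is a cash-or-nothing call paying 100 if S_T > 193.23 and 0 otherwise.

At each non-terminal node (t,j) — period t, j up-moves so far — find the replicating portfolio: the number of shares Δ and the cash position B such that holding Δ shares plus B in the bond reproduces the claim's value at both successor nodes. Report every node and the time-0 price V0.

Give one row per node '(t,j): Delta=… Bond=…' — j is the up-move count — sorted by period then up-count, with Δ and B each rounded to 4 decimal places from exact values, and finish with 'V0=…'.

Risk-neutral probability p* = (R−d)/(u−d) = (1.19−0.89)/(1.28−0.89) = 0.7692.
Terminal values V(4,·): V(4,0)=0.0000, V(4,1)=0.0000, V(4,2)=100.0000, V(4,3)=100.0000, V(4,4)=100.0000
Node (3,0) S=131.1242: V=(p*·0.0000+(1−p*)·0.0000)/1.19=0.0000; Δ=(0.0000−0.0000)/(167.8390−116.7006)=0.0000; B=V−Δ·S=0.0000
Node (3,1) S=188.5832: V=(p*·100.0000+(1−p*)·0.0000)/1.19=64.6412; Δ=(100.0000−0.0000)/(241.3865−167.8390)=1.3597; B=V−Δ·S=-191.7690
Node (3,2) S=271.2207: V=(p*·100.0000+(1−p*)·100.0000)/1.19=84.0336; Δ=(100.0000−100.0000)/(347.1625−241.3865)=0.0000; B=V−Δ·S=84.0336
Node (3,3) S=390.0703: V=(p*·100.0000+(1−p*)·100.0000)/1.19=84.0336; Δ=(100.0000−100.0000)/(499.2899−347.1625)=0.0000; B=V−Δ·S=84.0336
Node (2,0) S=147.3306: V=(p*·64.6412+(1−p*)·0.0000)/1.19=41.7849; Δ=(64.6412−0.0000)/(188.5832−131.1242)=1.1250; B=V−Δ·S=-123.9619
Node (2,1) S=211.8912: V=(p*·84.0336+(1−p*)·64.6412)/1.19=66.8558; Δ=(84.0336−64.6412)/(271.2207−188.5832)=0.2347; B=V−Δ·S=17.1318
Node (2,2) S=304.7424: V=(p*·84.0336+(1−p*)·84.0336)/1.19=70.6165; Δ=(84.0336−84.0336)/(390.0703−271.2207)=0.0000; B=V−Δ·S=70.6165
Node (1,0) S=165.5400: V=(p*·66.8558+(1−p*)·41.7849)/1.19=51.3195; Δ=(66.8558−41.7849)/(211.8912−147.3306)=0.3883; B=V−Δ·S=-12.9649
Node (1,1) S=238.0800: V=(p*·70.6165+(1−p*)·66.8558)/1.19=58.6123; Δ=(70.6165−66.8558)/(304.7424−211.8912)=0.0405; B=V−Δ·S=48.9696
Node (0,0) S=186.0000: V=(p*·58.6123+(1−p*)·51.3195)/1.19=47.8398; Δ=(58.6123−51.3195)/(238.0800−165.5400)=0.1005; B=V−Δ·S=29.1404
Each (Δ,B) replicates both successor values, so the strategy is self-financing and V0 is arbitrage-free.

(0,0): Delta=0.1005 Bond=29.1404
(1,0): Delta=0.3883 Bond=-12.9649
(1,1): Delta=0.0405 Bond=48.9696
(2,0): Delta=1.1250 Bond=-123.9619
(2,1): Delta=0.2347 Bond=17.1318
(2,2): Delta=0.0000 Bond=70.6165
(3,0): Delta=0.0000 Bond=0.0000
(3,1): Delta=1.3597 Bond=-191.7690
(3,2): Delta=0.0000 Bond=84.0336
(3,3): Delta=0.0000 Bond=84.0336
V0=47.8398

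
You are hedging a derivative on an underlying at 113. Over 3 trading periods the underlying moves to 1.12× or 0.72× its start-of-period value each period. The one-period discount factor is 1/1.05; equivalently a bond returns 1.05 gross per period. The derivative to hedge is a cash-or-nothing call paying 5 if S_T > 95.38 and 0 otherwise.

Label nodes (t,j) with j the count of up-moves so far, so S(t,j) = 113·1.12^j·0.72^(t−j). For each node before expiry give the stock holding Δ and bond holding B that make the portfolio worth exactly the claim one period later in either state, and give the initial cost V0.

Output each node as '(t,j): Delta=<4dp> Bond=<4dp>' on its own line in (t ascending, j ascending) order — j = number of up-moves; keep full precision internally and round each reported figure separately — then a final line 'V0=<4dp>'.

(0,0): Delta=0.0290 Bond=0.6948
(1,0): Delta=0.1207 Bond=-6.7347
(1,1): Delta=0.0165 Bond=2.3129
(2,0): Delta=0.0000 Bond=0.0000
(2,1): Delta=0.1372 Bond=-8.5714
(2,2): Delta=0.0000 Bond=4.7619
V0=3.9687

Since d<R<u, set p* = (R−d)/(u−d) = 0.8250; price each node as the discounted p*-expectation of its children.
Payoff layer (t=3): V(3,0)=0.0000, V(3,1)=0.0000, V(3,2)=5.0000, V(3,3)=5.0000
Node (2,0) S=58.5792: V=(p*·0.0000+(1−p*)·0.0000)/1.05=0.0000; Δ=(0.0000−0.0000)/(65.6087−42.1770)=0.0000; B=V−Δ·S=0.0000
Node (2,1) S=91.1232: V=(p*·5.0000+(1−p*)·0.0000)/1.05=3.9286; Δ=(5.0000−0.0000)/(102.0580−65.6087)=0.1372; B=V−Δ·S=-8.5714
Node (2,2) S=141.7472: V=(p*·5.0000+(1−p*)·5.0000)/1.05=4.7619; Δ=(5.0000−5.0000)/(158.7569−102.0580)=0.0000; B=V−Δ·S=4.7619
Node (1,0) S=81.3600: V=(p*·3.9286+(1−p*)·0.0000)/1.05=3.0867; Δ=(3.9286−0.0000)/(91.1232−58.5792)=0.1207; B=V−Δ·S=-6.7347
Node (1,1) S=126.5600: V=(p*·4.7619+(1−p*)·3.9286)/1.05=4.3963; Δ=(4.7619−3.9286)/(141.7472−91.1232)=0.0165; B=V−Δ·S=2.3129
Node (0,0) S=113.0000: V=(p*·4.3963+(1−p*)·3.0867)/1.05=3.9687; Δ=(4.3963−3.0867)/(126.5600−81.3600)=0.0290; B=V−Δ·S=0.6948
Self-financing check: at every node Δ·S+B equals the discounted successor values.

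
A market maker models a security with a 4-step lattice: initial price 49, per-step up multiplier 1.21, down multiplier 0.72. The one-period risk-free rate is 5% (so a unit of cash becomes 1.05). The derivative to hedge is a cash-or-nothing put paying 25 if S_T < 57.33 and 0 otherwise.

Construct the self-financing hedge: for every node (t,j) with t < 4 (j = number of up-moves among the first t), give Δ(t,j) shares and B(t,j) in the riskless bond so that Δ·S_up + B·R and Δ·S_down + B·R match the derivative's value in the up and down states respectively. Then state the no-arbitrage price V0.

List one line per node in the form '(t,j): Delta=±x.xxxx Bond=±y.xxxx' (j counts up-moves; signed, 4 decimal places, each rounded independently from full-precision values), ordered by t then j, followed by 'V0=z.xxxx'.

(0,0): Delta=-0.3996 Bond=27.7127
(1,0): Delta=-0.5949 Bond=35.9887
(1,1): Delta=-0.3433 Bond=25.7575
(2,0): Delta=0.0000 Bond=22.6757
(2,1): Delta=-0.7666 Bond=45.1154
(2,2): Delta=-0.2212 Bond=18.2841
(3,0): Delta=0.0000 Bond=23.8095
(3,1): Delta=0.0000 Bond=23.8095
(3,2): Delta=-0.9877 Bond=58.7949
(3,3): Delta=0.0000 Bond=0.0000
V0=8.1307

Under the risk-neutral measure, an up-move has probability p* = (R−d)/(u−d) = 0.6735 and values discount at R = 1.05.
Terminal payoffs: V(4,0)=25.0000, V(4,1)=25.0000, V(4,2)=25.0000, V(4,3)=0.0000, V(4,4)=0.0000
(3,0): S=18.2892. Δ = (V_up−V_dn)/(S_up−S_dn) = (25.0000−25.0000)/(22.1299−13.1682) = 0.0000. V = [p*·25.0000 + (1−p*)·25.0000]/1.05 = 23.8095. B = V − Δ·S = 23.8095.
(3,1): S=30.7359. Δ = (V_up−V_dn)/(S_up−S_dn) = (25.0000−25.0000)/(37.1905−22.1299) = 0.0000. V = [p*·25.0000 + (1−p*)·25.0000]/1.05 = 23.8095. B = V − Δ·S = 23.8095.
(3,2): S=51.6534. Δ = (V_up−V_dn)/(S_up−S_dn) = (0.0000−25.0000)/(62.5007−37.1905) = -0.9877. V = [p*·0.0000 + (1−p*)·25.0000]/1.05 = 7.7745. B = V − Δ·S = 58.7949.
(3,3): S=86.8065. Δ = (V_up−V_dn)/(S_up−S_dn) = (0.0000−0.0000)/(105.0359−62.5007) = 0.0000. V = [p*·0.0000 + (1−p*)·0.0000]/1.05 = 0.0000. B = V − Δ·S = 0.0000.
(2,0): S=25.4016. Δ = (V_up−V_dn)/(S_up−S_dn) = (23.8095−23.8095)/(30.7359−18.2892) = 0.0000. V = [p*·23.8095 + (1−p*)·23.8095]/1.05 = 22.6757. B = V − Δ·S = 22.6757.
(2,1): S=42.6888. Δ = (V_up−V_dn)/(S_up−S_dn) = (7.7745−23.8095)/(51.6534−30.7359) = -0.7666. V = [p*·7.7745 + (1−p*)·23.8095]/1.05 = 12.3909. B = V − Δ·S = 45.1154.
(2,2): S=71.7409. Δ = (V_up−V_dn)/(S_up−S_dn) = (0.0000−7.7745)/(86.8065−51.6534) = -0.2212. V = [p*·0.0000 + (1−p*)·7.7745]/1.05 = 2.4177. B = V − Δ·S = 18.2841.
(1,0): S=35.2800. Δ = (V_up−V_dn)/(S_up−S_dn) = (12.3909−22.6757)/(42.6888−25.4016) = -0.5949. V = [p*·12.3909 + (1−p*)·22.6757]/1.05 = 14.9993. B = V − Δ·S = 35.9887.
(1,1): S=59.2900. Δ = (V_up−V_dn)/(S_up−S_dn) = (2.4177−12.3909)/(71.7409−42.6888) = -0.3433. V = [p*·2.4177 + (1−p*)·12.3909]/1.05 = 5.4041. B = V − Δ·S = 25.7575.
(0,0): S=49.0000. Δ = (V_up−V_dn)/(S_up−S_dn) = (5.4041−14.9993)/(59.2900−35.2800) = -0.3996. V = [p*·5.4041 + (1−p*)·14.9993]/1.05 = 8.1307. B = V − Δ·S = 27.7127.
The time-0 hedge costs 8.1307, which is the no-arbitrage price.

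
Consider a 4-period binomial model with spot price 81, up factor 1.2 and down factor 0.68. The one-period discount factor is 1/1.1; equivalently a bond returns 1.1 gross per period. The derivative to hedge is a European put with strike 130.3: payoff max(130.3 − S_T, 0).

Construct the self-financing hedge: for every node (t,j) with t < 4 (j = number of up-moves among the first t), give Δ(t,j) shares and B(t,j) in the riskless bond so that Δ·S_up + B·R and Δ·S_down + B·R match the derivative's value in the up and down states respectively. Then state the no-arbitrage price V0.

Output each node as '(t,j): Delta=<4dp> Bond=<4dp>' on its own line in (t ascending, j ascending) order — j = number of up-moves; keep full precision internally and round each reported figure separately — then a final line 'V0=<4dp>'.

Under the risk-neutral measure, an up-move has probability p* = (R−d)/(u−d) = 0.8077 and values discount at R = 1.1.
At expiry t=4: V(4,0)=112.9811, V(4,1)=99.7372, V(4,2)=76.3657, V(4,3)=35.1218, V(4,4)=0.0000
(3,0): S=25.4690. Δ = (V_up−V_dn)/(S_up−S_dn) = (99.7372−112.9811)/(30.5628−17.3189) = -1.0000. V = [p*·99.7372 + (1−p*)·112.9811]/1.1 = 92.9856. B = V − Δ·S = 118.4545.
(3,1): S=44.9453. Δ = (V_up−V_dn)/(S_up−S_dn) = (76.3657−99.7372)/(53.9343−30.5628) = -1.0000. V = [p*·76.3657 + (1−p*)·99.7372]/1.1 = 73.5093. B = V − Δ·S = 118.4545.
(3,2): S=79.3152. Δ = (V_up−V_dn)/(S_up−S_dn) = (35.1218−76.3657)/(95.1782−53.9343) = -1.0000. V = [p*·35.1218 + (1−p*)·76.3657]/1.1 = 39.1393. B = V − Δ·S = 118.4545.
(3,3): S=139.9680. Δ = (V_up−V_dn)/(S_up−S_dn) = (0.0000−35.1218)/(167.9616−95.1782) = -0.4826. V = [p*·0.0000 + (1−p*)·35.1218]/1.1 = 6.1402. B = V − Δ·S = 73.6820.
(2,0): S=37.4544. Δ = (V_up−V_dn)/(S_up−S_dn) = (73.5093−92.9856)/(44.9453−25.4690) = -1.0000. V = [p*·73.5093 + (1−p*)·92.9856]/1.1 = 70.2316. B = V − Δ·S = 107.6860.
(2,1): S=66.0960. Δ = (V_up−V_dn)/(S_up−S_dn) = (39.1393−73.5093)/(79.3152−44.9453) = -1.0000. V = [p*·39.1393 + (1−p*)·73.5093]/1.1 = 41.5900. B = V − Δ·S = 107.6860.
(2,2): S=116.6400. Δ = (V_up−V_dn)/(S_up−S_dn) = (6.1402−39.1393)/(139.9680−79.3152) = -0.5441. V = [p*·6.1402 + (1−p*)·39.1393]/1.1 = 11.3511. B = V − Δ·S = 74.8110.
(1,0): S=55.0800. Δ = (V_up−V_dn)/(S_up−S_dn) = (41.5900−70.2316)/(66.0960−37.4544) = -1.0000. V = [p*·41.5900 + (1−p*)·70.2316]/1.1 = 42.8163. B = V − Δ·S = 97.8963.
(1,1): S=97.2000. Δ = (V_up−V_dn)/(S_up−S_dn) = (11.3511−41.5900)/(116.6400−66.0960) = -0.5983. V = [p*·11.3511 + (1−p*)·41.5900]/1.1 = 15.6057. B = V − Δ·S = 73.7574.
(0,0): S=81.0000. Δ = (V_up−V_dn)/(S_up−S_dn) = (15.6057−42.8163)/(97.2000−55.0800) = -0.6460. V = [p*·15.6057 + (1−p*)·42.8163]/1.1 = 18.9441. B = V − Δ·S = 71.2723.
The time-0 hedge costs 18.9441, which is the no-arbitrage price.

(0,0): Delta=-0.6460 Bond=71.2723
(1,0): Delta=-1.0000 Bond=97.8963
(1,1): Delta=-0.5983 Bond=73.7574
(2,0): Delta=-1.0000 Bond=107.6860
(2,1): Delta=-1.0000 Bond=107.6860
(2,2): Delta=-0.5441 Bond=74.8110
(3,0): Delta=-1.0000 Bond=118.4545
(3,1): Delta=-1.0000 Bond=118.4545
(3,2): Delta=-1.0000 Bond=118.4545
(3,3): Delta=-0.4826 Bond=73.6820
V0=18.9441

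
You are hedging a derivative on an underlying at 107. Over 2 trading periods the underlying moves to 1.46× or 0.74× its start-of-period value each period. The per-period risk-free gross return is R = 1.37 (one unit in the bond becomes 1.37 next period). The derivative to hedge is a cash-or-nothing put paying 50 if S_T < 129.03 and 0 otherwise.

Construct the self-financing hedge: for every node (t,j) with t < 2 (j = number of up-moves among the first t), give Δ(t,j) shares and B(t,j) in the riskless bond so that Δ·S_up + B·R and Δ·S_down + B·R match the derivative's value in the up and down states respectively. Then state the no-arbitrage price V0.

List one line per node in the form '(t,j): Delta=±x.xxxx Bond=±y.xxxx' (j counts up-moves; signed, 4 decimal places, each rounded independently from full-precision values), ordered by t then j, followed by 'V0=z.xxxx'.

(0,0): Delta=-0.4145 Bond=50.5969
(1,0): Delta=0.0000 Bond=36.4964
(1,1): Delta=-0.4445 Bond=74.0065
V0=6.2437

Under the risk-neutral measure, an up-move has probability p* = (R−d)/(u−d) = 0.8750 and values discount at R = 1.37.
Terminal values V(2,·): V(2,0)=50.0000, V(2,1)=50.0000, V(2,2)=0.0000
Node (1,0) S=79.1800: V=(p*·50.0000+(1−p*)·50.0000)/1.37=36.4964; Δ=(50.0000−50.0000)/(115.6028−58.5932)=0.0000; B=V−Δ·S=36.4964
Node (1,1) S=156.2200: V=(p*·0.0000+(1−p*)·50.0000)/1.37=4.5620; Δ=(0.0000−50.0000)/(228.0812−115.6028)=-0.4445; B=V−Δ·S=74.0065
Node (0,0) S=107.0000: V=(p*·4.5620+(1−p*)·36.4964)/1.37=6.2437; Δ=(4.5620−36.4964)/(156.2200−79.1800)=-0.4145; B=V−Δ·S=50.5969
The time-0 hedge costs 6.2437, which is the no-arbitrage price.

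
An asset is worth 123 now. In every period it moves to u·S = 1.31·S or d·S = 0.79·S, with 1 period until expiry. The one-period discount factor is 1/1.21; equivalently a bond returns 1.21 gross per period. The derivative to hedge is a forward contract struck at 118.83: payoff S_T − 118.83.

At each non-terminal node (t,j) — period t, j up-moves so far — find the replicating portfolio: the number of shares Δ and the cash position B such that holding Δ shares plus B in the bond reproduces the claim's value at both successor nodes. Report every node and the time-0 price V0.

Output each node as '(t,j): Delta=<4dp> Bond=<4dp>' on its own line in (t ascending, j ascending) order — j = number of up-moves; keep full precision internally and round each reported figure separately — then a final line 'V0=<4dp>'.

Under the risk-neutral measure, an up-move has probability p* = (R−d)/(u−d) = 0.8077 and values discount at R = 1.21.
Terminal payoffs: V(1,0)=-21.6600, V(1,1)=42.3000
Node (0,0) S=123.0000: V=(p*·42.3000+(1−p*)·-21.6600)/1.21=24.7934; Δ=(42.3000−-21.6600)/(161.1300−97.1700)=1.0000; B=V−Δ·S=-98.2066
Self-financing check: at every node Δ·S+B equals the discounted successor values.

(0,0): Delta=1.0000 Bond=-98.2066
V0=24.7934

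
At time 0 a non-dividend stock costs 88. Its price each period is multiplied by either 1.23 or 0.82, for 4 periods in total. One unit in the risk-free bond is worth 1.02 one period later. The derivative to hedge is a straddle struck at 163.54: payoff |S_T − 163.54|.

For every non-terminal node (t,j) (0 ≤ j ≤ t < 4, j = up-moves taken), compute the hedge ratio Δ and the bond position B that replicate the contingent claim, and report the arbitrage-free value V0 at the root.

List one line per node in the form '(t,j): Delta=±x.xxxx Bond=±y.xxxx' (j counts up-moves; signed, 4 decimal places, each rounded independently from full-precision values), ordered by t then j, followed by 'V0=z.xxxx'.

(0,0): Delta=-0.7703 Bond=134.8373
(1,0): Delta=-1.0000 Bond=154.1074
(1,1): Delta=-0.6096 Bond=120.1320
(2,0): Delta=-1.0000 Bond=157.1895
(2,1): Delta=-1.0000 Bond=157.1895
(2,2): Delta=-0.3362 Bond=86.1470
(3,0): Delta=-1.0000 Bond=160.3333
(3,1): Delta=-1.0000 Bond=160.3333
(3,2): Delta=-1.0000 Bond=160.3333
(3,3): Delta=0.1284 Bond=11.7834
V0=67.0487

Risk-neutral probability p* = (R−d)/(u−d) = (1.02−0.82)/(1.23−0.82) = 0.4878.
Terminal payoffs: V(4,0)=123.7533, V(4,1)=103.8599, V(4,2)=74.0199, V(4,3)=29.2598, V(4,4)=37.8802
  t=3,j=0: stock 48.5204 → up 59.6801 (V=103.8599), down 39.7867 (V=123.7533). Price 111.8129; hedge Δ=-1.0000, bond B=160.3333.
  t=3,j=1: stock 72.7806 → up 89.5201 (V=74.0199), down 59.6801 (V=103.8599). Price 87.5528; hedge Δ=-1.0000, bond B=160.3333.
  t=3,j=2: stock 109.1709 → up 134.2802 (V=29.2598), down 89.5201 (V=74.0199). Price 51.1625; hedge Δ=-1.0000, bond B=160.3333.
  t=3,j=3: stock 163.7563 → up 201.4202 (V=37.8802), down 134.2802 (V=29.2598). Price 32.8087; hedge Δ=0.1284, bond B=11.7834.
  t=2,j=0: stock 59.1712 → up 72.7806 (V=87.5528), down 48.5204 (V=111.8129). Price 98.0183; hedge Δ=-1.0000, bond B=157.1895.
  t=2,j=1: stock 88.7568 → up 109.1709 (V=51.1625), down 72.7806 (V=87.5528). Price 68.4327; hedge Δ=-1.0000, bond B=157.1895.
  t=2,j=2: stock 133.1352 → up 163.7563 (V=32.8087), down 109.1709 (V=51.1625). Price 41.3818; hedge Δ=-0.3362, bond B=86.1470.
  t=1,j=0: stock 72.1600 → up 88.7568 (V=68.4327), down 59.1712 (V=98.0183). Price 81.9474; hedge Δ=-1.0000, bond B=154.1074.
  t=1,j=1: stock 108.2400 → up 133.1352 (V=41.3818), down 88.7568 (V=68.4327). Price 54.1541; hedge Δ=-0.6096, bond B=120.1320.
  t=0,j=0: stock 88.0000 → up 108.2400 (V=54.1541), down 72.1600 (V=81.9474). Price 67.0487; hedge Δ=-0.7703, bond B=134.8373.
The time-0 hedge costs 67.0487, which is the no-arbitrage price.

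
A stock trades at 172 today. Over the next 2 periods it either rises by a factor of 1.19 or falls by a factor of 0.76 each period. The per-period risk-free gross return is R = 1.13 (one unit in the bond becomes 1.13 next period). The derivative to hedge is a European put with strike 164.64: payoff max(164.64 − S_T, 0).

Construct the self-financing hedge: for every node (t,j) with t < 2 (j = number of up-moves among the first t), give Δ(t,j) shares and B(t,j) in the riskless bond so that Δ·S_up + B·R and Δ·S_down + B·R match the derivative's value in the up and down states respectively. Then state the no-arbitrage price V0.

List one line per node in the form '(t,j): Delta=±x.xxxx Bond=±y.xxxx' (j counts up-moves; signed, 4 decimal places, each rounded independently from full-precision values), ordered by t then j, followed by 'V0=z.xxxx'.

Since d<R<u, set p* = (R−d)/(u−d) = 0.8605; price each node as the discounted p*-expectation of its children.
At expiry t=2: V(2,0)=65.2928, V(2,1)=9.0832, V(2,2)=0.0000
Node (1,0) S=130.7200: V=(p*·9.0832+(1−p*)·65.2928)/1.13=14.9791; Δ=(9.0832−65.2928)/(155.5568−99.3472)=-1.0000; B=V−Δ·S=145.6991
Node (1,1) S=204.6800: V=(p*·0.0000+(1−p*)·9.0832)/1.13=1.1216; Δ=(0.0000−9.0832)/(243.5692−155.5568)=-0.1032; B=V−Δ·S=22.2453
Node (0,0) S=172.0000: V=(p*·1.1216+(1−p*)·14.9791)/1.13=2.7037; Δ=(1.1216−14.9791)/(204.6800−130.7200)=-0.1874; B=V−Δ·S=34.9305
Self-financing check: at every node Δ·S+B equals the discounted successor values.

(0,0): Delta=-0.1874 Bond=34.9305
(1,0): Delta=-1.0000 Bond=145.6991
(1,1): Delta=-0.1032 Bond=22.2453
V0=2.7037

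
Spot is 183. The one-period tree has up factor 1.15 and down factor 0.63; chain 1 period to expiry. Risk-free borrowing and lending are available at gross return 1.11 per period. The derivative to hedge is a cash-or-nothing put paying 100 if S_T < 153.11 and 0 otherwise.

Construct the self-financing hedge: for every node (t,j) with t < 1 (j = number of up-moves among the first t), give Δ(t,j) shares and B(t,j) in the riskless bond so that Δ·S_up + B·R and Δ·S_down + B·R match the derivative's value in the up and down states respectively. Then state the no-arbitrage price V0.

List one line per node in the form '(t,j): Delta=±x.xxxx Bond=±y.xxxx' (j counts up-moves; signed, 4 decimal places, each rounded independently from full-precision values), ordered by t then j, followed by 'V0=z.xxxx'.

(0,0): Delta=-1.0509 Bond=199.2377
V0=6.9300

Since d<R<u, set p* = (R−d)/(u−d) = 0.9231; price each node as the discounted p*-expectation of its children.
Terminal payoffs: V(1,0)=100.0000, V(1,1)=0.0000
Node (0,0) S=183.0000: V=(p*·0.0000+(1−p*)·100.0000)/1.11=6.9300; Δ=(0.0000−100.0000)/(210.4500−115.2900)=-1.0509; B=V−Δ·S=199.2377
Self-financing check: at every node Δ·S+B equals the discounted successor values.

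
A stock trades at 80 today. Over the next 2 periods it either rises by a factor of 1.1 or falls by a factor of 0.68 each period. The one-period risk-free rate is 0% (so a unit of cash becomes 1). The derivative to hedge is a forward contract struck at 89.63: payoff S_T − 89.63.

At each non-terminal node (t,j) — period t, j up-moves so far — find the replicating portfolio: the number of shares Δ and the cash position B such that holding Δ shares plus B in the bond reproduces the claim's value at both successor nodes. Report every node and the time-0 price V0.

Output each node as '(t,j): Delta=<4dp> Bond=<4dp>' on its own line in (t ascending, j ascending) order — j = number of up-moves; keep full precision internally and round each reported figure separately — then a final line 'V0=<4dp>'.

No-arbitrage ⇒ martingale measure with p* = (R−d)/(u−d) = 0.7619.
Terminal payoffs: V(2,0)=-52.6380, V(2,1)=-29.7900, V(2,2)=7.1700
Node (1,0) S=54.4000: V=(p*·-29.7900+(1−p*)·-52.6380)/1=-35.2300; Δ=(-29.7900−-52.6380)/(59.8400−36.9920)=1.0000; B=V−Δ·S=-89.6300
Node (1,1) S=88.0000: V=(p*·7.1700+(1−p*)·-29.7900)/1=-1.6300; Δ=(7.1700−-29.7900)/(96.8000−59.8400)=1.0000; B=V−Δ·S=-89.6300
Node (0,0) S=80.0000: V=(p*·-1.6300+(1−p*)·-35.2300)/1=-9.6300; Δ=(-1.6300−-35.2300)/(88.0000−54.4000)=1.0000; B=V−Δ·S=-89.6300
Each (Δ,B) replicates both successor values, so the strategy is self-financing and V0 is arbitrage-free.

(0,0): Delta=1.0000 Bond=-89.6300
(1,0): Delta=1.0000 Bond=-89.6300
(1,1): Delta=1.0000 Bond=-89.6300
V0=-9.6300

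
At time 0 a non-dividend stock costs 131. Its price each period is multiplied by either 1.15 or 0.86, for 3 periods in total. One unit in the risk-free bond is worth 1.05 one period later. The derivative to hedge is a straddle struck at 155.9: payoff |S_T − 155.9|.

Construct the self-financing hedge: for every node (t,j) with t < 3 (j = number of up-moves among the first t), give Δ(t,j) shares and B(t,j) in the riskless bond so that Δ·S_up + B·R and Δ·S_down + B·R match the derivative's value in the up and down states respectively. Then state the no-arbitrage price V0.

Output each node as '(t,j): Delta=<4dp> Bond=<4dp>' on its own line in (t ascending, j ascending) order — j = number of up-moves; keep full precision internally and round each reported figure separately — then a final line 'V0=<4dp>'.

(0,0): Delta=-0.1118 Bond=39.3688
(1,0): Delta=-1.0000 Bond=141.4059
(1,1): Delta=0.2378 Bond=-11.3305
(2,0): Delta=-1.0000 Bond=148.4762
(2,1): Delta=-1.0000 Bond=148.4762
(2,2): Delta=0.7250 Bond=-96.3040
V0=24.7277

Under the risk-neutral measure, an up-move has probability p* = (R−d)/(u−d) = 0.6552 and values discount at R = 1.05.
At expiry t=3: V(3,0)=72.5767, V(3,1)=44.4793, V(3,2)=6.9072, V(3,3)=43.3346
Node (2,0) S=96.8876: V=(p*·44.4793+(1−p*)·72.5767)/1.05=51.5886; Δ=(44.4793−72.5767)/(111.4207−83.3233)=-1.0000; B=V−Δ·S=148.4762
Node (2,1) S=129.5590: V=(p*·6.9072+(1−p*)·44.4793)/1.05=18.9172; Δ=(6.9072−44.4793)/(148.9928−111.4207)=-1.0000; B=V−Δ·S=148.4762
Node (2,2) S=173.2475: V=(p*·43.3346+(1−p*)·6.9072)/1.05=29.3080; Δ=(43.3346−6.9072)/(199.2346−148.9928)=0.7250; B=V−Δ·S=-96.3040
Node (1,0) S=112.6600: V=(p*·18.9172+(1−p*)·51.5886)/1.05=28.7459; Δ=(18.9172−51.5886)/(129.5590−96.8876)=-1.0000; B=V−Δ·S=141.4059
Node (1,1) S=150.6500: V=(p*·29.3080+(1−p*)·18.9172)/1.05=24.5000; Δ=(29.3080−18.9172)/(173.2475−129.5590)=0.2378; B=V−Δ·S=-11.3305
Node (0,0) S=131.0000: V=(p*·24.5000+(1−p*)·28.7459)/1.05=24.7277; Δ=(24.5000−28.7459)/(150.6500−112.6600)=-0.1118; B=V−Δ·S=39.3688
Each (Δ,B) replicates both successor values, so the strategy is self-financing and V0 is arbitrage-free.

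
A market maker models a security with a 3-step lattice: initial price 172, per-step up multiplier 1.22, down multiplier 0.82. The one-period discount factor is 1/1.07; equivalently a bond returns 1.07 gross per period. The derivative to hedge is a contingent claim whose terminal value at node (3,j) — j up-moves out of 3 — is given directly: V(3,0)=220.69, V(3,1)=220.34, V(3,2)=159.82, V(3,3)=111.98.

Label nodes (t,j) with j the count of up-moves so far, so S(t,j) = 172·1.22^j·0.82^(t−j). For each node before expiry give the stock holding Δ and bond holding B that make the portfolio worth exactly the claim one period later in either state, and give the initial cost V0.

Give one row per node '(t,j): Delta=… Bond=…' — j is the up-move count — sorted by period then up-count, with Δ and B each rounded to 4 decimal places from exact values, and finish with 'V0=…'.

Risk-neutral probability p* = (R−d)/(u−d) = (1.07−0.82)/(1.22−0.82) = 0.6250.
At expiry t=3: V(3,0)=220.6900, V(3,1)=220.3400, V(3,2)=159.8200, V(3,3)=111.9800
(2,0): S=115.6528. Δ = (V_up−V_dn)/(S_up−S_dn) = (220.3400−220.6900)/(141.0964−94.8353) = -0.0076. V = [p*·220.3400 + (1−p*)·220.6900]/1.07 = 206.0479. B = V − Δ·S = 206.9229.
(2,1): S=172.0688. Δ = (V_up−V_dn)/(S_up−S_dn) = (159.8200−220.3400)/(209.9239−141.0964) = -0.8793. V = [p*·159.8200 + (1−p*)·220.3400]/1.07 = 170.5748. B = V − Δ·S = 321.8748.
(2,2): S=256.0048. Δ = (V_up−V_dn)/(S_up−S_dn) = (111.9800−159.8200)/(312.3259−209.9239) = -0.4672. V = [p*·111.9800 + (1−p*)·159.8200]/1.07 = 121.4206. B = V − Δ·S = 241.0206.
(1,0): S=141.0400. Δ = (V_up−V_dn)/(S_up−S_dn) = (170.5748−206.0479)/(172.0688−115.6528) = -0.6288. V = [p*·170.5748 + (1−p*)·206.0479]/1.07 = 171.8478. B = V − Δ·S = 260.5307.
(1,1): S=209.8400. Δ = (V_up−V_dn)/(S_up−S_dn) = (121.4206−170.5748)/(256.0048−172.0688) = -0.5856. V = [p*·121.4206 + (1−p*)·170.5748]/1.07 = 130.7041. B = V − Δ·S = 253.5896.
(0,0): S=172.0000. Δ = (V_up−V_dn)/(S_up−S_dn) = (130.7041−171.8478)/(209.8400−141.0400) = -0.5980. V = [p*·130.7041 + (1−p*)·171.8478]/1.07 = 136.5729. B = V − Δ·S = 239.4323.
The time-0 hedge costs 136.5729, which is the no-arbitrage price.

(0,0): Delta=-0.5980 Bond=239.4323
(1,0): Delta=-0.6288 Bond=260.5307
(1,1): Delta=-0.5856 Bond=253.5896
(2,0): Delta=-0.0076 Bond=206.9229
(2,1): Delta=-0.8793 Bond=321.8748
(2,2): Delta=-0.4672 Bond=241.0206
V0=136.5729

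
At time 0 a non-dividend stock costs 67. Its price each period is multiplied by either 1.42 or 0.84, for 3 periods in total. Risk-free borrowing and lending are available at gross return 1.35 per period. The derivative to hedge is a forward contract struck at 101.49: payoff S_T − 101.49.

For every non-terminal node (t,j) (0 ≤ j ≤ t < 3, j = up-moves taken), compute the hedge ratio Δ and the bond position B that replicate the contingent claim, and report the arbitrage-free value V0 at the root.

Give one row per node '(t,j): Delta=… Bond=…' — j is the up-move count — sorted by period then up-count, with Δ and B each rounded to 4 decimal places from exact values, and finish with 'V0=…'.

Since d<R<u, set p* = (R−d)/(u−d) = 0.8793; price each node as the discounted p*-expectation of its children.
Terminal values V(3,·): V(3,0)=-61.7788, V(3,1)=-34.3592, V(3,2)=11.9930, V(3,3)=90.3503
Node (2,0) S=47.2752: V=(p*·-34.3592+(1−p*)·-61.7788)/1.35=-27.9026; Δ=(-34.3592−-61.7788)/(67.1308−39.7112)=1.0000; B=V−Δ·S=-75.1778
Node (2,1) S=79.9176: V=(p*·11.9930+(1−p*)·-34.3592)/1.35=4.7398; Δ=(11.9930−-34.3592)/(113.4830−67.1308)=1.0000; B=V−Δ·S=-75.1778
Node (2,2) S=135.0988: V=(p*·90.3503+(1−p*)·11.9930)/1.35=59.9210; Δ=(90.3503−11.9930)/(191.8403−113.4830)=1.0000; B=V−Δ·S=-75.1778
Node (1,0) S=56.2800: V=(p*·4.7398+(1−p*)·-27.9026)/1.35=0.5928; Δ=(4.7398−-27.9026)/(79.9176−47.2752)=1.0000; B=V−Δ·S=-55.6872
Node (1,1) S=95.1400: V=(p*·59.9210+(1−p*)·4.7398)/1.35=39.4528; Δ=(59.9210−4.7398)/(135.0988−79.9176)=1.0000; B=V−Δ·S=-55.6872
Node (0,0) S=67.0000: V=(p*·39.4528+(1−p*)·0.5928)/1.35=25.7502; Δ=(39.4528−0.5928)/(95.1400−56.2800)=1.0000; B=V−Δ·S=-41.2498
Check: Δ(0,0)·S0 + B(0,0) = 25.7502 = V0.

(0,0): Delta=1.0000 Bond=-41.2498
(1,0): Delta=1.0000 Bond=-55.6872
(1,1): Delta=1.0000 Bond=-55.6872
(2,0): Delta=1.0000 Bond=-75.1778
(2,1): Delta=1.0000 Bond=-75.1778
(2,2): Delta=1.0000 Bond=-75.1778
V0=25.7502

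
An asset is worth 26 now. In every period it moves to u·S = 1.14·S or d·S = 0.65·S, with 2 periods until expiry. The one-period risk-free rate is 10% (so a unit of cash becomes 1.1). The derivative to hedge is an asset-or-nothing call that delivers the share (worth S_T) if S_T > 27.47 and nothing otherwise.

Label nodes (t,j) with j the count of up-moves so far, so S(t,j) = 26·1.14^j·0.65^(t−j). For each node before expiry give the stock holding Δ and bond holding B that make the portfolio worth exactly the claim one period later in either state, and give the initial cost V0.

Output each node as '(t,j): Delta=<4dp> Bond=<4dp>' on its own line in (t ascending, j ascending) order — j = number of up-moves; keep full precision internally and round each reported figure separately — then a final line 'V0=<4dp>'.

The replicating-portfolio and risk-neutral prices coincide; use p* = (1.1−0.65)/(1.14−0.65) = 0.9184 for the latter.
Terminal values V(2,·): V(2,0)=0.0000, V(2,1)=0.0000, V(2,2)=33.7896
  t=1,j=0: stock 16.9000 → up 19.2660 (V=0.0000), down 10.9850 (V=0.0000). Price 0.0000; hedge Δ=0.0000, bond B=0.0000.
  t=1,j=1: stock 29.6400 → up 33.7896 (V=33.7896), down 19.2660 (V=0.0000). Price 28.2102; hedge Δ=2.3265, bond B=-40.7481.
  t=0,j=0: stock 26.0000 → up 29.6400 (V=28.2102), down 16.9000 (V=0.0000). Price 23.5521; hedge Δ=2.2143, bond B=-34.0198.
The time-0 hedge costs 23.5521, which is the no-arbitrage price.

(0,0): Delta=2.2143 Bond=-34.0198
(1,0): Delta=0.0000 Bond=0.0000
(1,1): Delta=2.3265 Bond=-40.7481
V0=23.5521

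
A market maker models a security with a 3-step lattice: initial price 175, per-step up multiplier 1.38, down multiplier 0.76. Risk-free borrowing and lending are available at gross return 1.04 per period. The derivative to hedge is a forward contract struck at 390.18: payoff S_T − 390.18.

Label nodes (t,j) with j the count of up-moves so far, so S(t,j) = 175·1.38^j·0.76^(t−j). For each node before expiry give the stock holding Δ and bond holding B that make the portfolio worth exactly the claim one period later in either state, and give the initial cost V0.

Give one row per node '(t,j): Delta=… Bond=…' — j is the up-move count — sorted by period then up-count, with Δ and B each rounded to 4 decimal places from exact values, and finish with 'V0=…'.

No-arbitrage ⇒ martingale measure with p* = (R−d)/(u−d) = 0.4516.
Payoff layer (t=3): V(3,0)=-313.3592, V(3,1)=-250.6896, V(3,2)=-136.8948, V(3,3)=69.7326
Node (2,0) S=101.0800: V=(p*·-250.6896+(1−p*)·-313.3592)/1.04=-274.0931; Δ=(-250.6896−-313.3592)/(139.4904−76.8208)=1.0000; B=V−Δ·S=-375.1731
Node (2,1) S=183.5400: V=(p*·-136.8948+(1−p*)·-250.6896)/1.04=-191.6331; Δ=(-136.8948−-250.6896)/(253.2852−139.4904)=1.0000; B=V−Δ·S=-375.1731
Node (2,2) S=333.2700: V=(p*·69.7326+(1−p*)·-136.8948)/1.04=-41.9031; Δ=(69.7326−-136.8948)/(459.9126−253.2852)=1.0000; B=V−Δ·S=-375.1731
Node (1,0) S=133.0000: V=(p*·-191.6331+(1−p*)·-274.0931)/1.04=-227.7433; Δ=(-191.6331−-274.0931)/(183.5400−101.0800)=1.0000; B=V−Δ·S=-360.7433
Node (1,1) S=241.5000: V=(p*·-41.9031+(1−p*)·-191.6331)/1.04=-119.2433; Δ=(-41.9031−-191.6331)/(333.2700−183.5400)=1.0000; B=V−Δ·S=-360.7433
Node (0,0) S=175.0000: V=(p*·-119.2433+(1−p*)·-227.7433)/1.04=-171.8686; Δ=(-119.2433−-227.7433)/(241.5000−133.0000)=1.0000; B=V−Δ·S=-346.8686
Check: Δ(0,0)·S0 + B(0,0) = -171.8686 = V0.

(0,0): Delta=1.0000 Bond=-346.8686
(1,0): Delta=1.0000 Bond=-360.7433
(1,1): Delta=1.0000 Bond=-360.7433
(2,0): Delta=1.0000 Bond=-375.1731
(2,1): Delta=1.0000 Bond=-375.1731
(2,2): Delta=1.0000 Bond=-375.1731
V0=-171.8686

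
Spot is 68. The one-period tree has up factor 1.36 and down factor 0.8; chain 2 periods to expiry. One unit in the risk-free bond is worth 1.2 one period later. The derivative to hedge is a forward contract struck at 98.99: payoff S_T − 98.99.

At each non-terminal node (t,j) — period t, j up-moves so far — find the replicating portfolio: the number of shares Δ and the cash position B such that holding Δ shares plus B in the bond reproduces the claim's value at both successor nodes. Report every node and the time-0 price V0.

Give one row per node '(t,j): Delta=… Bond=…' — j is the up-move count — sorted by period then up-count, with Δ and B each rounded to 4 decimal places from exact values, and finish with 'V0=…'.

Since d<R<u, set p* = (R−d)/(u−d) = 0.7143; price each node as the discounted p*-expectation of its children.
Terminal payoffs: V(2,0)=-55.4700, V(2,1)=-25.0060, V(2,2)=26.7828
  t=1,j=0: stock 54.4000 → up 73.9840 (V=-25.0060), down 43.5200 (V=-55.4700). Price -28.0917; hedge Δ=1.0000, bond B=-82.4917.
  t=1,j=1: stock 92.4800 → up 125.7728 (V=26.7828), down 73.9840 (V=-25.0060). Price 9.9883; hedge Δ=1.0000, bond B=-82.4917.
  t=0,j=0: stock 68.0000 → up 92.4800 (V=9.9883), down 54.4000 (V=-28.0917). Price -0.7431; hedge Δ=1.0000, bond B=-68.7431.
Check: Δ(0,0)·S0 + B(0,0) = -0.7431 = V0.

(0,0): Delta=1.0000 Bond=-68.7431
(1,0): Delta=1.0000 Bond=-82.4917
(1,1): Delta=1.0000 Bond=-82.4917
V0=-0.7431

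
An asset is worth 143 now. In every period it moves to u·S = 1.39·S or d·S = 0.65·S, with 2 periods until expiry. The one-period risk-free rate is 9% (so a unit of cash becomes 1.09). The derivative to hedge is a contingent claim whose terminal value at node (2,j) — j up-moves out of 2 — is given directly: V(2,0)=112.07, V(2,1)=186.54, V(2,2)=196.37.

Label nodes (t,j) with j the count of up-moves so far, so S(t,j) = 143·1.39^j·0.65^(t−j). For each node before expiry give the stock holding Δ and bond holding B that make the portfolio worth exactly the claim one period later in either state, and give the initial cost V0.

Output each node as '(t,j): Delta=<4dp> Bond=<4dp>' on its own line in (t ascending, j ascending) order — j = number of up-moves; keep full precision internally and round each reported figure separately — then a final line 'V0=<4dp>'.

Risk-neutral probability p* = (R−d)/(u−d) = (1.09−0.65)/(1.39−0.65) = 0.5946.
Payoff layer (t=2): V(2,0)=112.0700, V(2,1)=186.5400, V(2,2)=196.3700
  t=1,j=0: stock 92.9500 → up 129.2005 (V=186.5400), down 60.4175 (V=112.0700). Price 143.4399; hedge Δ=1.0827, bond B=42.8047.
  t=1,j=1: stock 198.7700 → up 276.2903 (V=196.3700), down 129.2005 (V=186.5400). Price 176.4999; hedge Δ=0.0668, bond B=163.2161.
  t=0,j=0: stock 143.0000 → up 198.7700 (V=176.4999), down 92.9500 (V=143.4399). Price 149.6304; hedge Δ=0.3124, bond B=104.9548.
Check: Δ(0,0)·S0 + B(0,0) = 149.6304 = V0.

(0,0): Delta=0.3124 Bond=104.9548
(1,0): Delta=1.0827 Bond=42.8047
(1,1): Delta=0.0668 Bond=163.2161
V0=149.6304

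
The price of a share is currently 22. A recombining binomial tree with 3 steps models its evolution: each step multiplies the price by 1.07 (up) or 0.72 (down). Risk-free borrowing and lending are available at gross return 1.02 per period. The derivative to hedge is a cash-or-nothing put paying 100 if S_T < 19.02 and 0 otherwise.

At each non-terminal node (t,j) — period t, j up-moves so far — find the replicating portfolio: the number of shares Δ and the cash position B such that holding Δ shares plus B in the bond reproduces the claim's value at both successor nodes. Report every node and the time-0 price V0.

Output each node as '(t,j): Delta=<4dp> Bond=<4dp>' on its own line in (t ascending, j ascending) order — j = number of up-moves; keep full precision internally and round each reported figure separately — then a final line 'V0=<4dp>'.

(0,0): Delta=-9.1710 Bond=236.6520
(1,0): Delta=0.0000 Bond=96.1169
(1,1): Delta=-10.1995 Bond=265.5964
(2,0): Delta=0.0000 Bond=98.0392
(2,1): Delta=0.0000 Bond=98.0392
(2,2): Delta=-11.3434 Bond=299.7199
V0=34.8907

No-arbitrage ⇒ martingale measure with p* = (R−d)/(u−d) = 0.8571.
Terminal values V(3,·): V(3,0)=100.0000, V(3,1)=100.0000, V(3,2)=100.0000, V(3,3)=0.0000
Node (2,0) S=11.4048: V=(p*·100.0000+(1−p*)·100.0000)/1.02=98.0392; Δ=(100.0000−100.0000)/(12.2031−8.2115)=0.0000; B=V−Δ·S=98.0392
Node (2,1) S=16.9488: V=(p*·100.0000+(1−p*)·100.0000)/1.02=98.0392; Δ=(100.0000−100.0000)/(18.1352−12.2031)=0.0000; B=V−Δ·S=98.0392
Node (2,2) S=25.1878: V=(p*·0.0000+(1−p*)·100.0000)/1.02=14.0056; Δ=(0.0000−100.0000)/(26.9509−18.1352)=-11.3434; B=V−Δ·S=299.7199
Node (1,0) S=15.8400: V=(p*·98.0392+(1−p*)·98.0392)/1.02=96.1169; Δ=(98.0392−98.0392)/(16.9488−11.4048)=0.0000; B=V−Δ·S=96.1169
Node (1,1) S=23.5400: V=(p*·14.0056+(1−p*)·98.0392)/1.02=25.5004; Δ=(14.0056−98.0392)/(25.1878−16.9488)=-10.1995; B=V−Δ·S=265.5964
Node (0,0) S=22.0000: V=(p*·25.5004+(1−p*)·96.1169)/1.02=34.8907; Δ=(25.5004−96.1169)/(23.5400−15.8400)=-9.1710; B=V−Δ·S=236.6520
Self-financing check: at every node Δ·S+B equals the discounted successor values.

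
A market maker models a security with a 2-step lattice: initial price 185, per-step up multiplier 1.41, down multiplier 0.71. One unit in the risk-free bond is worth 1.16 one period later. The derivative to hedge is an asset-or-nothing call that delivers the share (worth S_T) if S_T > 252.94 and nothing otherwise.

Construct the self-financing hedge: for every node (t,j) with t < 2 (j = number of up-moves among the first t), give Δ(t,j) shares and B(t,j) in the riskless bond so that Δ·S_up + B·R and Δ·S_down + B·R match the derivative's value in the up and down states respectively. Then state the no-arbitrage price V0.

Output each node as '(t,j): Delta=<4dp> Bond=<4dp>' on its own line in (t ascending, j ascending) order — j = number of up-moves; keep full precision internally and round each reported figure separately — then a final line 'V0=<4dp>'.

Since d<R<u, set p* = (R−d)/(u−d) = 0.6429; price each node as the discounted p*-expectation of its children.
Terminal payoffs: V(2,0)=0.0000, V(2,1)=0.0000, V(2,2)=367.7985
Node (1,0) S=131.3500: V=(p*·0.0000+(1−p*)·0.0000)/1.16=0.0000; Δ=(0.0000−0.0000)/(185.2035−93.2585)=0.0000; B=V−Δ·S=0.0000
Node (1,1) S=260.8500: V=(p*·367.7985+(1−p*)·0.0000)/1.16=203.8292; Δ=(367.7985−0.0000)/(367.7985−185.2035)=2.0143; B=V−Δ·S=-321.5972
Node (0,0) S=185.0000: V=(p*·203.8292+(1−p*)·0.0000)/1.16=112.9595; Δ=(203.8292−0.0000)/(260.8500−131.3500)=1.5740; B=V−Δ·S=-178.2251
Self-financing check: at every node Δ·S+B equals the discounted successor values.

(0,0): Delta=1.5740 Bond=-178.2251
(1,0): Delta=0.0000 Bond=0.0000
(1,1): Delta=2.0143 Bond=-321.5972
V0=112.9595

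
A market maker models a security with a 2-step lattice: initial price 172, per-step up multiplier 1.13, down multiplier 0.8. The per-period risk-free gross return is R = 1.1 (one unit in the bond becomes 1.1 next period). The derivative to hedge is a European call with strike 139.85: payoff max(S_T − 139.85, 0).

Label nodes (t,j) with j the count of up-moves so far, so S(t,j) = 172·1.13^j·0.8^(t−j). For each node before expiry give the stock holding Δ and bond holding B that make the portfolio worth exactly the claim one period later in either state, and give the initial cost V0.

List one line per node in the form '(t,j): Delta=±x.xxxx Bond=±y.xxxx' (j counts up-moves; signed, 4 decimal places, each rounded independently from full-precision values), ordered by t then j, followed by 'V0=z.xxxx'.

(0,0): Delta=0.9567 Bond=-107.9196
(1,0): Delta=0.3444 Bond=-34.4639
(1,1): Delta=1.0000 Bond=-127.1364
V0=56.6248

Risk-neutral probability p* = (R−d)/(u−d) = (1.1−0.8)/(1.13−0.8) = 0.9091.
Terminal values V(2,·): V(2,0)=0.0000, V(2,1)=15.6380, V(2,2)=79.7768
Node (1,0) S=137.6000: V=(p*·15.6380+(1−p*)·0.0000)/1.1=12.9240; Δ=(15.6380−0.0000)/(155.4880−110.0800)=0.3444; B=V−Δ·S=-34.4639
Node (1,1) S=194.3600: V=(p*·79.7768+(1−p*)·15.6380)/1.1=67.2236; Δ=(79.7768−15.6380)/(219.6268−155.4880)=1.0000; B=V−Δ·S=-127.1364
Node (0,0) S=172.0000: V=(p*·67.2236+(1−p*)·12.9240)/1.1=56.6248; Δ=(67.2236−12.9240)/(194.3600−137.6000)=0.9567; B=V−Δ·S=-107.9196
Root portfolio cost Δ·172+B reproduces V0=56.6248.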